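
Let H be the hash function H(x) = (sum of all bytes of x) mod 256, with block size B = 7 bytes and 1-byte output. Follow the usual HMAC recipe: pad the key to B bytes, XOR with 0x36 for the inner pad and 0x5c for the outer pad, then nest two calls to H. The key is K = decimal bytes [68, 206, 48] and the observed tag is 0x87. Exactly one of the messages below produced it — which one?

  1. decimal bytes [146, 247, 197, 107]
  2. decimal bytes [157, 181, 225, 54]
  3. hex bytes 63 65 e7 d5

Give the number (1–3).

1

Key decimal bytes [68, 206, 48] = 44 ce 30 is 3 bytes ≤ B = 7; zero-pad to 7 bytes: K' = 44 ce 30 00 00 00 00.
K' ⊕ ipad = 72 f8 06 36 36 36 36; K' ⊕ opad = 18 92 6c 5c 5c 5c 5c.
m1: inner = H(72 f8 06 36 36 36 36 92 f7 c5 6b) = 01; tag = H(18 92 6c 5c 5c 5c 5c 01) = 87 ← matches
m2: inner = H(72 f8 06 36 36 36 36 9d b5 e1 36) = b1; tag = H(18 92 6c 5c 5c 5c 5c b1) = 37
m3: inner = H(72 f8 06 36 36 36 36 63 65 e7 d5) = cc; tag = H(18 92 6c 5c 5c 5c 5c cc) = 52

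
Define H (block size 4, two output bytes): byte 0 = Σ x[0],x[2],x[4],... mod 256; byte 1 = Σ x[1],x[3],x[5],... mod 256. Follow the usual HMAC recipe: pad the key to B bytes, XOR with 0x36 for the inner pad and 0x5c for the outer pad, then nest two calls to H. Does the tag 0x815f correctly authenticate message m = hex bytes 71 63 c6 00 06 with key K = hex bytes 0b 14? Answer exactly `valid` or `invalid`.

invalid

Key hex bytes 0b 14 is 2 bytes ≤ B = 4; zero-pad to 4 bytes: K' = 0b 14 00 00.
K' ⊕ ipad = 3d 22 36 36; K' ⊕ opad = 57 48 5c 5c.
Inner hash: even-index sum = 432 mod 256 = 176; odd-index sum = 187 mod 256 = 187 → b0 bb.
Outer hash (recomputed tag): even-index sum = 355 mod 256 = 99; odd-index sum = 351 mod 256 = 95 → 63 5f.
Recomputed tag = 635f; claimed = 815f → mismatch.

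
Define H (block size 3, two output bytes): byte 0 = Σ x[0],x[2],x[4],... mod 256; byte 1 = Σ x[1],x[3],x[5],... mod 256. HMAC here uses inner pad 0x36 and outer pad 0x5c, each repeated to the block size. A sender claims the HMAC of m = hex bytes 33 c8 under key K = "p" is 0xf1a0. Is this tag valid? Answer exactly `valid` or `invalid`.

valid

Key "p" = 70 is 1 byte ≤ B = 3; zero-pad to 3 bytes: K' = 70 00 00.
K' ⊕ ipad = 46 36 36; K' ⊕ opad = 2c 5c 5c.
Inner hash: even-index sum = 324 mod 256 = 68; odd-index sum = 105 mod 256 = 105 → 44 69.
Outer hash (recomputed tag): even-index sum = 241 mod 256 = 241; odd-index sum = 160 mod 256 = 160 → f1 a0.
Recomputed tag = f1a0; claimed = f1a0 → match.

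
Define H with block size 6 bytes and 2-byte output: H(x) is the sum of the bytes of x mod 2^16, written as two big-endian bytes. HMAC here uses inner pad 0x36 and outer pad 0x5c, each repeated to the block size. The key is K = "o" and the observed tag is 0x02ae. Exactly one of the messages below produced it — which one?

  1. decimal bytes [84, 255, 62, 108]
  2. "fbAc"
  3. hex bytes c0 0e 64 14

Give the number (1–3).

Key "o" = 6f is 1 byte ≤ B = 6; zero-pad to 6 bytes: K' = 6f 00 00 00 00 00.
K' ⊕ ipad = 59 36 36 36 36 36; K' ⊕ opad = 33 5c 5c 5c 5c 5c.
m1: inner = H(59 36 36 36 36 36 54 ff 3e 6c) = 03 64; tag = H(33 5c 5c 5c 5c 5c 03 64) = 0266
m2: inner = H(59 36 36 36 36 36 66 62 41 63) = 02 d3; tag = H(33 5c 5c 5c 5c 5c 02 d3) = 02d4
m3: inner = H(59 36 36 36 36 36 c0 0e 64 14) = 02 ad; tag = H(33 5c 5c 5c 5c 5c 02 ad) = 02ae ← matches

3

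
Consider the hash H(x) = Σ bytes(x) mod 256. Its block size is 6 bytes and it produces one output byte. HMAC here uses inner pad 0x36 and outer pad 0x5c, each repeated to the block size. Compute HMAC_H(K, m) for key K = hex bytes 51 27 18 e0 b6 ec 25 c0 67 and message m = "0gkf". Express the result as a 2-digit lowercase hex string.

ac

Key hex bytes 51 27 18 e0 b6 ec 25 c0 67 is 9 bytes > B = 6, so hash it first: H(key) = 5e, then zero-pad to 6 bytes: K' = 5e 00 00 00 00 00.
K' ⊕ ipad = 68 36 36 36 36 36.  K' ⊕ opad = 02 5c 5c 5c 5c 5c.
Inner input = (K'⊕ipad) ∥ m = 68 36 36 36 36 36 ∥ 30 67 6b 66.
Inner hash: sum = 104+54+54+54+54+54+48+103+107+102 = 734; mod 256 = 222 → de.
Outer input = (K'⊕opad) ∥ inner = 02 5c 5c 5c 5c 5c ∥ de.
Outer hash (tag): sum = 2+92+92+92+92+92+222 = 684; mod 256 = 172 → ac.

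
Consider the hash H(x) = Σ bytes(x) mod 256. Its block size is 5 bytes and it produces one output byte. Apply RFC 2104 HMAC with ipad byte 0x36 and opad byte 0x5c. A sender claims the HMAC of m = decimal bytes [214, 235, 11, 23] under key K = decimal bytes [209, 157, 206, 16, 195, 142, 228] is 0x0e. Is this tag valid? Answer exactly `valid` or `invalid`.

invalid

Key decimal bytes [209, 157, 206, 16, 195, 142, 228] = d1 9d ce 10 c3 8e e4 is 7 bytes > B = 5, so hash it first: H(key) = 81, then zero-pad to 5 bytes: K' = 81 00 00 00 00.
K' ⊕ ipad = b7 36 36 36 36; K' ⊕ opad = dd 5c 5c 5c 5c.
Inner hash: sum = 183+54+54+54+54+214+235+11+23 = 882; mod 256 = 114 → 72.
Outer hash (recomputed tag): sum = 221+92+92+92+92+114 = 703; mod 256 = 191 → bf.
Recomputed tag = bf; claimed = 0e → mismatch.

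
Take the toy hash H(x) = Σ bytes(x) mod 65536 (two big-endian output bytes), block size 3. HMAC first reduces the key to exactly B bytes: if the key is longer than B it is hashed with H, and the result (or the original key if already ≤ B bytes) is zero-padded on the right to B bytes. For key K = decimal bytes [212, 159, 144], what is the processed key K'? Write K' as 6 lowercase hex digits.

d49f90

Key decimal bytes [212, 159, 144] = d4 9f 90 is exactly B = 3 bytes: K' = d4 9f 90.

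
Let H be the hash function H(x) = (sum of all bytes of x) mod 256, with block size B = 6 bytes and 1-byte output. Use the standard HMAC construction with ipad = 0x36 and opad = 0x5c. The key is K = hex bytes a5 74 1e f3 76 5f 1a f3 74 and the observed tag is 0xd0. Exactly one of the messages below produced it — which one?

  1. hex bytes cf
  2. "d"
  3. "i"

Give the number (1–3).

Key hex bytes a5 74 1e f3 76 5f 1a f3 74 is 9 bytes > B = 6, so hash it first: H(key) = 80, then zero-pad to 6 bytes: K' = 80 00 00 00 00 00.
K' ⊕ ipad = b6 36 36 36 36 36; K' ⊕ opad = dc 5c 5c 5c 5c 5c.
m1: inner = H(b6 36 36 36 36 36 cf) = 93; tag = H(dc 5c 5c 5c 5c 5c 93) = 3b
m2: inner = H(b6 36 36 36 36 36 64) = 28; tag = H(dc 5c 5c 5c 5c 5c 28) = d0 ← matches
m3: inner = H(b6 36 36 36 36 36 69) = 2d; tag = H(dc 5c 5c 5c 5c 5c 2d) = d5

2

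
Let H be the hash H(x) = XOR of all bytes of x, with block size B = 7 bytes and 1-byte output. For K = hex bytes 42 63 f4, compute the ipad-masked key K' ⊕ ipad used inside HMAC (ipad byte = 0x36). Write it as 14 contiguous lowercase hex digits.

Key hex bytes 42 63 f4 is 3 bytes ≤ B = 7; zero-pad to 7 bytes: K' = 42 63 f4 00 00 00 00.
XOR each byte with 0x36: 42⊕36=74, 63⊕36=55, f4⊕36=c2, 00⊕36=36, 00⊕36=36, 00⊕36=36, 00⊕36=36.

7455c236363636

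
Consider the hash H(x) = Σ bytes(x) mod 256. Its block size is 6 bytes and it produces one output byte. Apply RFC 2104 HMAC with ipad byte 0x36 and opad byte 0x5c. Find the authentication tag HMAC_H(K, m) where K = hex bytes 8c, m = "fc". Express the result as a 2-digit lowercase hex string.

Key hex bytes 8c is 1 byte ≤ B = 6; zero-pad to 6 bytes: K' = 8c 00 00 00 00 00.
K' ⊕ ipad = ba 36 36 36 36 36.  K' ⊕ opad = d0 5c 5c 5c 5c 5c.
Inner input = (K'⊕ipad) ∥ m = ba 36 36 36 36 36 ∥ 66 63.
Inner hash: sum = 186+54+54+54+54+54+102+99 = 657; mod 256 = 145 → 91.
Outer input = (K'⊕opad) ∥ inner = d0 5c 5c 5c 5c 5c ∥ 91.
Outer hash (tag): sum = 208+92+92+92+92+92+145 = 813; mod 256 = 45 → 2d.

2d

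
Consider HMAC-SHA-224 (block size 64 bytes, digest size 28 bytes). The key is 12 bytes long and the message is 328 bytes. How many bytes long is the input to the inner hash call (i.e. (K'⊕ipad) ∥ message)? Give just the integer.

392

Key is 12 ≤ 64 bytes, zero-padded: |K'| = 64.
Inner input = (K'⊕ipad) ∥ m → 64 + 328 = 392 bytes.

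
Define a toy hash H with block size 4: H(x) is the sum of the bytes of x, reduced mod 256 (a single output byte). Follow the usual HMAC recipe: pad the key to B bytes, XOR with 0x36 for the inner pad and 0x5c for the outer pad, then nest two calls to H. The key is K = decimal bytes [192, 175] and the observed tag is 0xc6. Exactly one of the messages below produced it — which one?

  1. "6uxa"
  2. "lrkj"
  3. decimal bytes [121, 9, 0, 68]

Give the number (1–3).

1

Key decimal bytes [192, 175] = c0 af is 2 bytes ≤ B = 4; zero-pad to 4 bytes: K' = c0 af 00 00.
K' ⊕ ipad = f6 99 36 36; K' ⊕ opad = 9c f3 5c 5c.
m1: inner = H(f6 99 36 36 36 75 78 61) = 7f; tag = H(9c f3 5c 5c 7f) = c6 ← matches
m2: inner = H(f6 99 36 36 6c 72 6b 6a) = ae; tag = H(9c f3 5c 5c ae) = f5
m3: inner = H(f6 99 36 36 79 09 00 44) = c1; tag = H(9c f3 5c 5c c1) = 08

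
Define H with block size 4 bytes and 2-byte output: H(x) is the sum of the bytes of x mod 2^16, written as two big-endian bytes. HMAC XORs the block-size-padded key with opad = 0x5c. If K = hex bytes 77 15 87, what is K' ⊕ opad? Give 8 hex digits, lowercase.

2b49db5c

Key hex bytes 77 15 87 is 3 bytes ≤ B = 4; zero-pad to 4 bytes: K' = 77 15 87 00.
XOR each byte with 0x5c: 77⊕5c=2b, 15⊕5c=49, 87⊕5c=db, 00⊕5c=5c.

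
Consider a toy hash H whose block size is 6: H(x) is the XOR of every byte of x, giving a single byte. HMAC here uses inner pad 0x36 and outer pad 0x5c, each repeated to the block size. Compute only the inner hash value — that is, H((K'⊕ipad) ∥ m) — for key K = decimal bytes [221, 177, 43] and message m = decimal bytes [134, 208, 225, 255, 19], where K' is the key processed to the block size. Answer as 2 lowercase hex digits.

Key decimal bytes [221, 177, 43] = dd b1 2b is 3 bytes ≤ B = 6; zero-pad to 6 bytes: K' = dd b1 2b 00 00 00.
K' ⊕ ipad = eb 87 1d 36 36 36.
Inner input = eb 87 1d 36 36 36 ∥ 86 d0 e1 ff 13.
Inner hash: XOR eb⊕87⊕1d⊕36⊕36⊕36⊕86⊕d0⊕e1⊕ff⊕13 = 1c.

1c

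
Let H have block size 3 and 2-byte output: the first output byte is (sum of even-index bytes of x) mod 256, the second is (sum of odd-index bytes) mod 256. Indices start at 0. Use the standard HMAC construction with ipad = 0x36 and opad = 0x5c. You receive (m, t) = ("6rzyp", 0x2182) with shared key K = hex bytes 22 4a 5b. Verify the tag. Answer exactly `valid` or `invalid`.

Key hex bytes 22 4a 5b is exactly B = 3 bytes: K' = 22 4a 5b.
K' ⊕ ipad = 14 7c 6d; K' ⊕ opad = 7e 16 07.
Inner hash: even-index sum = 364 mod 256 = 108; odd-index sum = 412 mod 256 = 156 → 6c 9c.
Outer hash (recomputed tag): even-index sum = 289 mod 256 = 33; odd-index sum = 130 mod 256 = 130 → 21 82.
Recomputed tag = 2182; claimed = 2182 → match.

valid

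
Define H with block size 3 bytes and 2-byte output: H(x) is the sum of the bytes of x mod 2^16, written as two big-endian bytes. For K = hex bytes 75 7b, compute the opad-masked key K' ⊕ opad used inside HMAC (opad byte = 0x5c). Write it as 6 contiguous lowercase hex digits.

29275c

Key hex bytes 75 7b is 2 bytes ≤ B = 3; zero-pad to 3 bytes: K' = 75 7b 00.
XOR each byte with 0x5c: 75⊕5c=29, 7b⊕5c=27, 00⊕5c=5c.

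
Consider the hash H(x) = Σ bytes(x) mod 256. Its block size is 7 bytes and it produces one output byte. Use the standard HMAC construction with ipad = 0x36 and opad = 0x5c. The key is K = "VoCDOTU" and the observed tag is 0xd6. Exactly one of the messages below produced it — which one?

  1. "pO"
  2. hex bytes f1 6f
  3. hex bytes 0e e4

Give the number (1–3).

Key "VoCDOTU" = 56 6f 43 44 4f 54 55 is exactly B = 7 bytes: K' = 56 6f 43 44 4f 54 55.
K' ⊕ ipad = 60 59 75 72 79 62 63; K' ⊕ opad = 0a 33 1f 18 13 08 09.
m1: inner = H(60 59 75 72 79 62 63 70 4f) = 9d; tag = H(0a 33 1f 18 13 08 09 9d) = 35
m2: inner = H(60 59 75 72 79 62 63 f1 6f) = 3e; tag = H(0a 33 1f 18 13 08 09 3e) = d6 ← matches
m3: inner = H(60 59 75 72 79 62 63 0e e4) = d0; tag = H(0a 33 1f 18 13 08 09 d0) = 68

2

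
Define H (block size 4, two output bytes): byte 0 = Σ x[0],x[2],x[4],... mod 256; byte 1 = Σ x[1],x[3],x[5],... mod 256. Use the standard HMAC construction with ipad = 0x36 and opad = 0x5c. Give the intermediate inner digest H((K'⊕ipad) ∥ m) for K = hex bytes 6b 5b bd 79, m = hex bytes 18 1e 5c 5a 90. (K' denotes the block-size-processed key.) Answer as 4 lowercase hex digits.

Key hex bytes 6b 5b bd 79 is exactly B = 4 bytes: K' = 6b 5b bd 79.
K' ⊕ ipad = 5d 6d 8b 4f.
Inner input = 5d 6d 8b 4f ∥ 18 1e 5c 5a 90.
Inner hash: even-index sum = 492 mod 256 = 236; odd-index sum = 308 mod 256 = 52 → ec 34.

ec34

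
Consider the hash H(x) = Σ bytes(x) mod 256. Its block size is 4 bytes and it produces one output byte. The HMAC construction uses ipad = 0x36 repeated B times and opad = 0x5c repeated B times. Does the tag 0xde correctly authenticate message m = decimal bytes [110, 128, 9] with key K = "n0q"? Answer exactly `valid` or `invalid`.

invalid

Key "n0q" = 6e 30 71 is 3 bytes ≤ B = 4; zero-pad to 4 bytes: K' = 6e 30 71 00.
K' ⊕ ipad = 58 06 47 36; K' ⊕ opad = 32 6c 2d 5c.
Inner hash: sum = 88+6+71+54+110+128+9 = 466; mod 256 = 210 → d2.
Outer hash (recomputed tag): sum = 50+108+45+92+210 = 505; mod 256 = 249 → f9.
Recomputed tag = f9; claimed = de → mismatch.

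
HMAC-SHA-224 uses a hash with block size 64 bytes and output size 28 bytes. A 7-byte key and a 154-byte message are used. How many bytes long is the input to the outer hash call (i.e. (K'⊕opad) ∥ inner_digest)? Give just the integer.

Key is 7 ≤ 64 bytes, zero-padded: |K'| = 64.
Outer input = (K'⊕opad) ∥ H(inner) → 64 + 28 = 92 bytes.

92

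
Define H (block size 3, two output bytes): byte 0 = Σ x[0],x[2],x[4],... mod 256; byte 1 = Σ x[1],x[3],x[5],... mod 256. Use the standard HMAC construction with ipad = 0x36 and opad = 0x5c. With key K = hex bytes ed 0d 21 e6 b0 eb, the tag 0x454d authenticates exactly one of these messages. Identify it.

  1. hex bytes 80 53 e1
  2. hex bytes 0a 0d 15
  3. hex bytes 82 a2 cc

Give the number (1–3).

Key hex bytes ed 0d 21 e6 b0 eb is 6 bytes > B = 3, so hash it first: H(key) = be de, then zero-pad to 3 bytes: K' = be de 00.
K' ⊕ ipad = 88 e8 36; K' ⊕ opad = e2 82 5c.
m1: inner = H(88 e8 36 80 53 e1) = 11 49; tag = H(e2 82 5c 11 49) = 8793
m2: inner = H(88 e8 36 0a 0d 15) = cb 07; tag = H(e2 82 5c cb 07) = 454d ← matches
m3: inner = H(88 e8 36 82 a2 cc) = 60 36; tag = H(e2 82 5c 60 36) = 74e2

2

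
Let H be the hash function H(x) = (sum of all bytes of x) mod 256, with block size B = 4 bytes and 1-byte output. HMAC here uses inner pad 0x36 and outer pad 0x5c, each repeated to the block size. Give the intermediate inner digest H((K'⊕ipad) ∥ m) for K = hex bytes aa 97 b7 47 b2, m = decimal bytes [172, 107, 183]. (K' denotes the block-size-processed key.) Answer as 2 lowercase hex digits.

37

Key hex bytes aa 97 b7 47 b2 is 5 bytes > B = 4, so hash it first: H(key) = f1, then zero-pad to 4 bytes: K' = f1 00 00 00.
K' ⊕ ipad = c7 36 36 36.
Inner input = c7 36 36 36 ∥ ac 6b b7.
Inner hash: sum = 199+54+54+54+172+107+183 = 823; mod 256 = 55 → 37.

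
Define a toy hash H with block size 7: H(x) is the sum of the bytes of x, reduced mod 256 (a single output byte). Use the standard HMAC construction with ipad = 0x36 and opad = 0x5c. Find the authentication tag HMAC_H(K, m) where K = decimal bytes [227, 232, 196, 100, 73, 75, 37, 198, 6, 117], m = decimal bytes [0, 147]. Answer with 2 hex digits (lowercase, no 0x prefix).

Key decimal bytes [227, 232, 196, 100, 73, 75, 37, 198, 6, 117] = e3 e8 c4 64 49 4b 25 c6 06 75 is 10 bytes > B = 7, so hash it first: H(key) = ed, then zero-pad to 7 bytes: K' = ed 00 00 00 00 00 00.
K' ⊕ ipad = db 36 36 36 36 36 36.  K' ⊕ opad = b1 5c 5c 5c 5c 5c 5c.
Inner input = (K'⊕ipad) ∥ m = db 36 36 36 36 36 36 ∥ 00 93.
Inner hash: sum = 219+54+54+54+54+54+54+0+147 = 690; mod 256 = 178 → b2.
Outer input = (K'⊕opad) ∥ inner = b1 5c 5c 5c 5c 5c 5c ∥ b2.
Outer hash (tag): sum = 177+92+92+92+92+92+92+178 = 907; mod 256 = 139 → 8b.

8b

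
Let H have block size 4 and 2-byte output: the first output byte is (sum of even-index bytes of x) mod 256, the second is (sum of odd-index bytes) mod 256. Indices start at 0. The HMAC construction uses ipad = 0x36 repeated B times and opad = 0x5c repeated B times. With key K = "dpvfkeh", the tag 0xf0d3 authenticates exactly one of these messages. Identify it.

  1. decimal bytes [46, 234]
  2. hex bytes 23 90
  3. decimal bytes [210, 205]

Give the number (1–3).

Key "dpvfkeh" = 64 70 76 66 6b 65 68 is 7 bytes > B = 4, so hash it first: H(key) = ad 3b, then zero-pad to 4 bytes: K' = ad 3b 00 00.
K' ⊕ ipad = 9b 0d 36 36; K' ⊕ opad = f1 67 5c 5c.
m1: inner = H(9b 0d 36 36 2e ea) = ff 2d; tag = H(f1 67 5c 5c ff 2d) = 4cf0
m2: inner = H(9b 0d 36 36 23 90) = f4 d3; tag = H(f1 67 5c 5c f4 d3) = 4196
m3: inner = H(9b 0d 36 36 d2 cd) = a3 10; tag = H(f1 67 5c 5c a3 10) = f0d3 ← matches

3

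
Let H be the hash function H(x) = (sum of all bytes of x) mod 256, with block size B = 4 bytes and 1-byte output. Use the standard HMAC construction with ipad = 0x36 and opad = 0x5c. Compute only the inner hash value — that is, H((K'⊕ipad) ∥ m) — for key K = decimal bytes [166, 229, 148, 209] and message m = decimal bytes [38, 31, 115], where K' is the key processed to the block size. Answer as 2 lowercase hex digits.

Key decimal bytes [166, 229, 148, 209] = a6 e5 94 d1 is exactly B = 4 bytes: K' = a6 e5 94 d1.
K' ⊕ ipad = 90 d3 a2 e7.
Inner input = 90 d3 a2 e7 ∥ 26 1f 73.
Inner hash: sum = 144+211+162+231+38+31+115 = 932; mod 256 = 164 → a4.

a4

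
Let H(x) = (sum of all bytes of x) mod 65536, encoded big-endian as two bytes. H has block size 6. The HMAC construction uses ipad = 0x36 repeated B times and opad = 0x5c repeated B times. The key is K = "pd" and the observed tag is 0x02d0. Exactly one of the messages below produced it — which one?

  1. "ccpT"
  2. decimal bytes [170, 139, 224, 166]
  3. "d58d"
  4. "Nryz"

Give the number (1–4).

1

Key "pd" = 70 64 is 2 bytes ≤ B = 6; zero-pad to 6 bytes: K' = 70 64 00 00 00 00.
K' ⊕ ipad = 46 52 36 36 36 36; K' ⊕ opad = 2c 38 5c 5c 5c 5c.
m1: inner = H(46 52 36 36 36 36 63 63 70 54) = 02 fa; tag = H(2c 38 5c 5c 5c 5c 02 fa) = 02d0 ← matches
m2: inner = H(46 52 36 36 36 36 aa 8b e0 a6) = 04 2b; tag = H(2c 38 5c 5c 5c 5c 04 2b) = 0203
m3: inner = H(46 52 36 36 36 36 64 35 38 64) = 02 a5; tag = H(2c 38 5c 5c 5c 5c 02 a5) = 027b
m4: inner = H(46 52 36 36 36 36 4e 72 79 7a) = 03 23; tag = H(2c 38 5c 5c 5c 5c 03 23) = 01fa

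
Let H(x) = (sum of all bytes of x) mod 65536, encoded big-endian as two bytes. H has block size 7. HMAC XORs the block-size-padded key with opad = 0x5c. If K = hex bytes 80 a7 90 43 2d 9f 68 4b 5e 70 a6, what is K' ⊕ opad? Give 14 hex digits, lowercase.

Key hex bytes 80 a7 90 43 2d 9f 68 4b 5e 70 a6 is 11 bytes > B = 7, so hash it first: H(key) = 04 ed, then zero-pad to 7 bytes: K' = 04 ed 00 00 00 00 00.
XOR each byte with 0x5c: 04⊕5c=58, ed⊕5c=b1, 00⊕5c=5c, 00⊕5c=5c, 00⊕5c=5c, 00⊕5c=5c, 00⊕5c=5c.

58b15c5c5c5c5c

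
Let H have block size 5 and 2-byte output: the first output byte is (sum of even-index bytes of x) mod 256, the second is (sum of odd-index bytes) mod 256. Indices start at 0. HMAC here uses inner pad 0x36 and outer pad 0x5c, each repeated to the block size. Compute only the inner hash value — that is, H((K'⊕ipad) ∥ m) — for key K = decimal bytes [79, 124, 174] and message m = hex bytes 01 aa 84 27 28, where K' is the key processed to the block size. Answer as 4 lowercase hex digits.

Key decimal bytes [79, 124, 174] = 4f 7c ae is 3 bytes ≤ B = 5; zero-pad to 5 bytes: K' = 4f 7c ae 00 00.
K' ⊕ ipad = 79 4a 98 36 36.
Inner input = 79 4a 98 36 36 ∥ 01 aa 84 27 28.
Inner hash: even-index sum = 536 mod 256 = 24; odd-index sum = 301 mod 256 = 45 → 18 2d.

182d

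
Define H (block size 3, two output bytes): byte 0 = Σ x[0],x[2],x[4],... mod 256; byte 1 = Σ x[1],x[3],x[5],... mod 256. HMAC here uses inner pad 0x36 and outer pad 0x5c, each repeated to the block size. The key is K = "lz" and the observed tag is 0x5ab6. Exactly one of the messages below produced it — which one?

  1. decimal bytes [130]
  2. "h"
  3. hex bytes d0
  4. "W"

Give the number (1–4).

Key "lz" = 6c 7a is 2 bytes ≤ B = 3; zero-pad to 3 bytes: K' = 6c 7a 00.
K' ⊕ ipad = 5a 4c 36; K' ⊕ opad = 30 26 5c.
m1: inner = H(5a 4c 36 82) = 90 ce; tag = H(30 26 5c 90 ce) = 5ab6 ← matches
m2: inner = H(5a 4c 36 68) = 90 b4; tag = H(30 26 5c 90 b4) = 40b6
m3: inner = H(5a 4c 36 d0) = 90 1c; tag = H(30 26 5c 90 1c) = a8b6
m4: inner = H(5a 4c 36 57) = 90 a3; tag = H(30 26 5c 90 a3) = 2fb6

1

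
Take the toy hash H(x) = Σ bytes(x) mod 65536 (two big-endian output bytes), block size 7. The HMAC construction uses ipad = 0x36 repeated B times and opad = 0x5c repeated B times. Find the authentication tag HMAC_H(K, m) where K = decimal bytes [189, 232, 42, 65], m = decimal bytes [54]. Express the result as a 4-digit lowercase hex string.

0412

Key decimal bytes [189, 232, 42, 65] = bd e8 2a 41 is 4 bytes ≤ B = 7; zero-pad to 7 bytes: K' = bd e8 2a 41 00 00 00.
K' ⊕ ipad = 8b de 1c 77 36 36 36.  K' ⊕ opad = e1 b4 76 1d 5c 5c 5c.
Inner input = (K'⊕ipad) ∥ m = 8b de 1c 77 36 36 36 ∥ 36.
Inner hash: sum = 139+222+28+119+54+54+54+54 = 724 → 02 d4.
Outer input = (K'⊕opad) ∥ inner = e1 b4 76 1d 5c 5c 5c ∥ 02 d4.
Outer hash (tag): sum = 225+180+118+29+92+92+92+2+212 = 1042 → 04 12.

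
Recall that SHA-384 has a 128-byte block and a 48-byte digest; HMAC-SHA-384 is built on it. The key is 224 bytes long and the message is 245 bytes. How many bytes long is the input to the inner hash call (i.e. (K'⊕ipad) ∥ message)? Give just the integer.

Key is 224 > 128 bytes, so it is hashed to 48 bytes then zero-padded to 128: |K'| = 128.
Inner input = (K'⊕ipad) ∥ m → 128 + 245 = 373 bytes.

373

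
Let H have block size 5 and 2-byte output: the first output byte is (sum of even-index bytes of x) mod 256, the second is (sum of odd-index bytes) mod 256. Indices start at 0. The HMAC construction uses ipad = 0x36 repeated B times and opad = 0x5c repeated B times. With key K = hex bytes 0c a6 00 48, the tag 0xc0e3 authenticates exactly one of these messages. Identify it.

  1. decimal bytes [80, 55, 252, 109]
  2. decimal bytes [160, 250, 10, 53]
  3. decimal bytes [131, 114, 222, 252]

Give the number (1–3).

Key hex bytes 0c a6 00 48 is 4 bytes ≤ B = 5; zero-pad to 5 bytes: K' = 0c a6 00 48 00.
K' ⊕ ipad = 3a 90 36 7e 36; K' ⊕ opad = 50 fa 5c 14 5c.
m1: inner = H(3a 90 36 7e 36 50 37 fc 6d) = 4a 5a; tag = H(50 fa 5c 14 5c 4a 5a) = 6258
m2: inner = H(3a 90 36 7e 36 a0 fa 0a 35) = d5 b8; tag = H(50 fa 5c 14 5c d5 b8) = c0e3 ← matches
m3: inner = H(3a 90 36 7e 36 83 72 de fc) = 14 6f; tag = H(50 fa 5c 14 5c 14 6f) = 7722

2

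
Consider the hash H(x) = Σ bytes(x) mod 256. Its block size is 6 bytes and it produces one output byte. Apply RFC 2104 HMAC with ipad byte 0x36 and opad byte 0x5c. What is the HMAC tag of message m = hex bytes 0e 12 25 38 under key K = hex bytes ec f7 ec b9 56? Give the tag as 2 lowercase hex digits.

Key hex bytes ec f7 ec b9 56 is 5 bytes ≤ B = 6; zero-pad to 6 bytes: K' = ec f7 ec b9 56 00.
K' ⊕ ipad = da c1 da 8f 60 36.  K' ⊕ opad = b0 ab b0 e5 0a 5c.
Inner input = (K'⊕ipad) ∥ m = da c1 da 8f 60 36 ∥ 0e 12 25 38.
Inner hash: sum = 218+193+218+143+96+54+14+18+37+56 = 1047; mod 256 = 23 → 17.
Outer input = (K'⊕opad) ∥ inner = b0 ab b0 e5 0a 5c ∥ 17.
Outer hash (tag): sum = 176+171+176+229+10+92+23 = 877; mod 256 = 109 → 6d.

6d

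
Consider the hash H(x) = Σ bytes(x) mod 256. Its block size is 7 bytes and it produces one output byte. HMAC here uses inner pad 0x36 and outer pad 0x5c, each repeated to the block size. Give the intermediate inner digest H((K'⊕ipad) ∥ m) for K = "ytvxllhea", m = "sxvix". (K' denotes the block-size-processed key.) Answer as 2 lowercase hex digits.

5d

Key "ytvxllhea" = 79 74 76 78 6c 6c 68 65 61 is 9 bytes > B = 7, so hash it first: H(key) = e1, then zero-pad to 7 bytes: K' = e1 00 00 00 00 00 00.
K' ⊕ ipad = d7 36 36 36 36 36 36.
Inner input = d7 36 36 36 36 36 36 ∥ 73 78 76 69 78.
Inner hash: sum = 215+54+54+54+54+54+54+115+120+118+105+120 = 1117; mod 256 = 93 → 5d.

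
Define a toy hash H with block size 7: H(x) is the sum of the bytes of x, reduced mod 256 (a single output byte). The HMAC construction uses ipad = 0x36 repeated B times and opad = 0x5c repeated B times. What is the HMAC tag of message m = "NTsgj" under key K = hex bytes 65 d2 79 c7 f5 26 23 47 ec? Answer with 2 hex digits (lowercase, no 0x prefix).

e4

Key hex bytes 65 d2 79 c7 f5 26 23 47 ec is 9 bytes > B = 7, so hash it first: H(key) = e8, then zero-pad to 7 bytes: K' = e8 00 00 00 00 00 00.
K' ⊕ ipad = de 36 36 36 36 36 36.  K' ⊕ opad = b4 5c 5c 5c 5c 5c 5c.
Inner input = (K'⊕ipad) ∥ m = de 36 36 36 36 36 36 ∥ 4e 54 73 67 6a.
Inner hash: sum = 222+54+54+54+54+54+54+78+84+115+103+106 = 1032; mod 256 = 8 → 08.
Outer input = (K'⊕opad) ∥ inner = b4 5c 5c 5c 5c 5c 5c ∥ 08.
Outer hash (tag): sum = 180+92+92+92+92+92+92+8 = 740; mod 256 = 228 → e4.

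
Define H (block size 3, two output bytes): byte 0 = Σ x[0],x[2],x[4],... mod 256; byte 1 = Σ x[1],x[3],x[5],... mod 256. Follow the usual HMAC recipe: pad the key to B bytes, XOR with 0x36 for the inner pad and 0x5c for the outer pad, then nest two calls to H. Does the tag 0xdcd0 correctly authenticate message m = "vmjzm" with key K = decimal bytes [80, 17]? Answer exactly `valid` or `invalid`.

Key decimal bytes [80, 17] = 50 11 is 2 bytes ≤ B = 3; zero-pad to 3 bytes: K' = 50 11 00.
K' ⊕ ipad = 66 27 36; K' ⊕ opad = 0c 4d 5c.
Inner hash: even-index sum = 387 mod 256 = 131; odd-index sum = 372 mod 256 = 116 → 83 74.
Outer hash (recomputed tag): even-index sum = 220 mod 256 = 220; odd-index sum = 208 mod 256 = 208 → dc d0.
Recomputed tag = dcd0; claimed = dcd0 → match.

valid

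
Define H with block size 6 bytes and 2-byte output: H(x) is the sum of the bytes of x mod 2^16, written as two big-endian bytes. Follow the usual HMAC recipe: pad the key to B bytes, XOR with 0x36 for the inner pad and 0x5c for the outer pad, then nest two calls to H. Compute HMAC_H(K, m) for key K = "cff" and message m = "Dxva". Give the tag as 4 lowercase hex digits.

Key "cff" = 63 66 66 is 3 bytes ≤ B = 6; zero-pad to 6 bytes: K' = 63 66 66 00 00 00.
K' ⊕ ipad = 55 50 50 36 36 36.  K' ⊕ opad = 3f 3a 3a 5c 5c 5c.
Inner input = (K'⊕ipad) ∥ m = 55 50 50 36 36 36 ∥ 44 78 76 61.
Inner hash: sum = 85+80+80+54+54+54+68+120+118+97 = 810 → 03 2a.
Outer input = (K'⊕opad) ∥ inner = 3f 3a 3a 5c 5c 5c ∥ 03 2a.
Outer hash (tag): sum = 63+58+58+92+92+92+3+42 = 500 → 01 f4.

01f4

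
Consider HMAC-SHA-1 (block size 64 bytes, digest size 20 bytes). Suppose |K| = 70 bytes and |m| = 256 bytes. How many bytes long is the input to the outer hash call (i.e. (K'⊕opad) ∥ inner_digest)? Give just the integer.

Key is 70 > 64 bytes, so it is hashed to 20 bytes then zero-padded to 64: |K'| = 64.
Outer input = (K'⊕opad) ∥ H(inner) → 64 + 20 = 84 bytes.

84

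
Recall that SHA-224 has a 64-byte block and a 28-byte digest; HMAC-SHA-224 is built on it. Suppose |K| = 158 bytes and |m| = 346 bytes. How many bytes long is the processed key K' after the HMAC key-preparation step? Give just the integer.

Key is 158 > 64 bytes, so it is hashed to 28 bytes then zero-padded to 64: |K'| = 64.

64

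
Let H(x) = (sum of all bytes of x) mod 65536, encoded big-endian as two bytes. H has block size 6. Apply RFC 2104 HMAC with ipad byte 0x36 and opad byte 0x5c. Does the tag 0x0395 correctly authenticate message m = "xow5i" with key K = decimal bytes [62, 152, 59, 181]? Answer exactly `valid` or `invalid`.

Key decimal bytes [62, 152, 59, 181] = 3e 98 3b b5 is 4 bytes ≤ B = 6; zero-pad to 6 bytes: K' = 3e 98 3b b5 00 00.
K' ⊕ ipad = 08 ae 0d 83 36 36; K' ⊕ opad = 62 c4 67 e9 5c 5c.
Inner hash: sum = 8+174+13+131+54+54+120+111+119+53+105 = 942 → 03 ae.
Outer hash (recomputed tag): sum = 98+196+103+233+92+92+3+174 = 991 → 03 df.
Recomputed tag = 03df; claimed = 0395 → mismatch.

invalid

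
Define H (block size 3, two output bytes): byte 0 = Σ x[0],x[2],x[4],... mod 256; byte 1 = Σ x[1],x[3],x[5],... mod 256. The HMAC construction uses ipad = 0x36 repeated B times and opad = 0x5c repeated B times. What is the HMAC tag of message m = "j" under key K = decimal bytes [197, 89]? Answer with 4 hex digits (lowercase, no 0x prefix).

ce2e

Key decimal bytes [197, 89] = c5 59 is 2 bytes ≤ B = 3; zero-pad to 3 bytes: K' = c5 59 00.
K' ⊕ ipad = f3 6f 36.  K' ⊕ opad = 99 05 5c.
Inner input = (K'⊕ipad) ∥ m = f3 6f 36 ∥ 6a.
Inner hash: even-index sum = 297 mod 256 = 41; odd-index sum = 217 mod 256 = 217 → 29 d9.
Outer input = (K'⊕opad) ∥ inner = 99 05 5c ∥ 29 d9.
Outer hash (tag): even-index sum = 462 mod 256 = 206; odd-index sum = 46 mod 256 = 46 → ce 2e.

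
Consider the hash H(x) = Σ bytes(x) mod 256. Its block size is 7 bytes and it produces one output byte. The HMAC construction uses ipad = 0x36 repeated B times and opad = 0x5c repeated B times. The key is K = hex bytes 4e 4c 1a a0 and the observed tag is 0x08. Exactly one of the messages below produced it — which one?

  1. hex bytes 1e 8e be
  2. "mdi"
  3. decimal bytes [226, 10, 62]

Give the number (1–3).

Key hex bytes 4e 4c 1a a0 is 4 bytes ≤ B = 7; zero-pad to 7 bytes: K' = 4e 4c 1a a0 00 00 00.
K' ⊕ ipad = 78 7a 2c 96 36 36 36; K' ⊕ opad = 12 10 46 fc 5c 5c 5c.
m1: inner = H(78 7a 2c 96 36 36 36 1e 8e be) = c0; tag = H(12 10 46 fc 5c 5c 5c c0) = 38
m2: inner = H(78 7a 2c 96 36 36 36 6d 64 69) = 90; tag = H(12 10 46 fc 5c 5c 5c 90) = 08 ← matches
m3: inner = H(78 7a 2c 96 36 36 36 e2 0a 3e) = 80; tag = H(12 10 46 fc 5c 5c 5c 80) = f8

2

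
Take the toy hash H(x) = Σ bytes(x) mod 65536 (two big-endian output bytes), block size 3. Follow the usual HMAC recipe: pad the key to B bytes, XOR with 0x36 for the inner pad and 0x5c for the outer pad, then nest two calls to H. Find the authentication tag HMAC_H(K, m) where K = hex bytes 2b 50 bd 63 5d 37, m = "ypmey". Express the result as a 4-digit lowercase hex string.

01e6

Key hex bytes 2b 50 bd 63 5d 37 is 6 bytes > B = 3, so hash it first: H(key) = 02 2f, then zero-pad to 3 bytes: K' = 02 2f 00.
K' ⊕ ipad = 34 19 36.  K' ⊕ opad = 5e 73 5c.
Inner input = (K'⊕ipad) ∥ m = 34 19 36 ∥ 79 70 6d 65 79.
Inner hash: sum = 52+25+54+121+112+109+101+121 = 695 → 02 b7.
Outer input = (K'⊕opad) ∥ inner = 5e 73 5c ∥ 02 b7.
Outer hash (tag): sum = 94+115+92+2+183 = 486 → 01 e6.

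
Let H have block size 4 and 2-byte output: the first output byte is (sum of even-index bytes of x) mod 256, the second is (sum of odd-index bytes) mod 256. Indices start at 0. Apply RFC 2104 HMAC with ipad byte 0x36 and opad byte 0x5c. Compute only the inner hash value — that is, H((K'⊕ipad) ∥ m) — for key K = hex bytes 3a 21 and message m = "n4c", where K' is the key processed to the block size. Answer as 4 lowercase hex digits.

1381

Key hex bytes 3a 21 is 2 bytes ≤ B = 4; zero-pad to 4 bytes: K' = 3a 21 00 00.
K' ⊕ ipad = 0c 17 36 36.
Inner input = 0c 17 36 36 ∥ 6e 34 63.
Inner hash: even-index sum = 275 mod 256 = 19; odd-index sum = 129 mod 256 = 129 → 13 81.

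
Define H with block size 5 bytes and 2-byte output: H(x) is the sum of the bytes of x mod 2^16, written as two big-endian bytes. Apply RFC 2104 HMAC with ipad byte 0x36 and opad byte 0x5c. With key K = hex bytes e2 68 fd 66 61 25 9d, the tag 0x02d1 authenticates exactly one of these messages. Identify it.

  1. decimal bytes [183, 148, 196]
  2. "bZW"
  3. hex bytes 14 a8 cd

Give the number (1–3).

Key hex bytes e2 68 fd 66 61 25 9d is 7 bytes > B = 5, so hash it first: H(key) = 03 d0, then zero-pad to 5 bytes: K' = 03 d0 00 00 00.
K' ⊕ ipad = 35 e6 36 36 36; K' ⊕ opad = 5f 8c 5c 5c 5c.
m1: inner = H(35 e6 36 36 36 b7 94 c4) = 03 cc; tag = H(5f 8c 5c 5c 5c 03 cc) = 02ce
m2: inner = H(35 e6 36 36 36 62 5a 57) = 02 d0; tag = H(5f 8c 5c 5c 5c 02 d0) = 02d1 ← matches
m3: inner = H(35 e6 36 36 36 14 a8 cd) = 03 46; tag = H(5f 8c 5c 5c 5c 03 46) = 0248

2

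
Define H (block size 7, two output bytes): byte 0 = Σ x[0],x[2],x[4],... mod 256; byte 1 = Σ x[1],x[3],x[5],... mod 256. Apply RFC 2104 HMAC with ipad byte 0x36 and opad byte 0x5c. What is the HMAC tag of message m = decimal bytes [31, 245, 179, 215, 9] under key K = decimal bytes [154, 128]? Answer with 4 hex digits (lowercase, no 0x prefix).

d7ae

Key decimal bytes [154, 128] = 9a 80 is 2 bytes ≤ B = 7; zero-pad to 7 bytes: K' = 9a 80 00 00 00 00 00.
K' ⊕ ipad = ac b6 36 36 36 36 36.  K' ⊕ opad = c6 dc 5c 5c 5c 5c 5c.
Inner input = (K'⊕ipad) ∥ m = ac b6 36 36 36 36 36 ∥ 1f f5 b3 d7 09.
Inner hash: even-index sum = 794 mod 256 = 26; odd-index sum = 509 mod 256 = 253 → 1a fd.
Outer input = (K'⊕opad) ∥ inner = c6 dc 5c 5c 5c 5c 5c ∥ 1a fd.
Outer hash (tag): even-index sum = 727 mod 256 = 215; odd-index sum = 430 mod 256 = 174 → d7 ae.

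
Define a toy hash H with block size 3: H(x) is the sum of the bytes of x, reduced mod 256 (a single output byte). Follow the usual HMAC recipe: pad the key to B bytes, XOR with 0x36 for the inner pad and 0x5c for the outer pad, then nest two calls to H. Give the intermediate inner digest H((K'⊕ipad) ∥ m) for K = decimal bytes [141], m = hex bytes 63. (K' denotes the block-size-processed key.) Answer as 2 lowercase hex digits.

8a

Key decimal bytes [141] = 8d is 1 byte ≤ B = 3; zero-pad to 3 bytes: K' = 8d 00 00.
K' ⊕ ipad = bb 36 36.
Inner input = bb 36 36 ∥ 63.
Inner hash: sum = 187+54+54+99 = 394; mod 256 = 138 → 8a.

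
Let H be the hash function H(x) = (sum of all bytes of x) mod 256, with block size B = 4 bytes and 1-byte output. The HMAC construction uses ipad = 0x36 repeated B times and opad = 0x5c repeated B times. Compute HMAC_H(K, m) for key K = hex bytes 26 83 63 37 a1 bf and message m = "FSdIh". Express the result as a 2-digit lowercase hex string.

Key hex bytes 26 83 63 37 a1 bf is 6 bytes > B = 4, so hash it first: H(key) = a3, then zero-pad to 4 bytes: K' = a3 00 00 00.
K' ⊕ ipad = 95 36 36 36.  K' ⊕ opad = ff 5c 5c 5c.
Inner input = (K'⊕ipad) ∥ m = 95 36 36 36 ∥ 46 53 64 49 68.
Inner hash: sum = 149+54+54+54+70+83+100+73+104 = 741; mod 256 = 229 → e5.
Outer input = (K'⊕opad) ∥ inner = ff 5c 5c 5c ∥ e5.
Outer hash (tag): sum = 255+92+92+92+229 = 760; mod 256 = 248 → f8.

f8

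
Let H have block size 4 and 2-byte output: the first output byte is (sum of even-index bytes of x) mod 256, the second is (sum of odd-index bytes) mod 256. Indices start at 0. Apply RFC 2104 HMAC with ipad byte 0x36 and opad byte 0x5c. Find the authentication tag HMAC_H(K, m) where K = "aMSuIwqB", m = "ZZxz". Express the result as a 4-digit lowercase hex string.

Key "aMSuIwqB" = 61 4d 53 75 49 77 71 42 is 8 bytes > B = 4, so hash it first: H(key) = 6e 7b, then zero-pad to 4 bytes: K' = 6e 7b 00 00.
K' ⊕ ipad = 58 4d 36 36.  K' ⊕ opad = 32 27 5c 5c.
Inner input = (K'⊕ipad) ∥ m = 58 4d 36 36 ∥ 5a 5a 78 7a.
Inner hash: even-index sum = 352 mod 256 = 96; odd-index sum = 343 mod 256 = 87 → 60 57.
Outer input = (K'⊕opad) ∥ inner = 32 27 5c 5c ∥ 60 57.
Outer hash (tag): even-index sum = 238 mod 256 = 238; odd-index sum = 218 mod 256 = 218 → ee da.

eeda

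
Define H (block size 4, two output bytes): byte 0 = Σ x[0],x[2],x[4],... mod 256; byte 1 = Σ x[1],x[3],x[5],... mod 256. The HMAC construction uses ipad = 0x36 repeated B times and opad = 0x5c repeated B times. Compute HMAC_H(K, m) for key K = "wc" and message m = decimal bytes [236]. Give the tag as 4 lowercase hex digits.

Key "wc" = 77 63 is 2 bytes ≤ B = 4; zero-pad to 4 bytes: K' = 77 63 00 00.
K' ⊕ ipad = 41 55 36 36.  K' ⊕ opad = 2b 3f 5c 5c.
Inner input = (K'⊕ipad) ∥ m = 41 55 36 36 ∥ ec.
Inner hash: even-index sum = 355 mod 256 = 99; odd-index sum = 139 mod 256 = 139 → 63 8b.
Outer input = (K'⊕opad) ∥ inner = 2b 3f 5c 5c ∥ 63 8b.
Outer hash (tag): even-index sum = 234 mod 256 = 234; odd-index sum = 294 mod 256 = 38 → ea 26.

ea26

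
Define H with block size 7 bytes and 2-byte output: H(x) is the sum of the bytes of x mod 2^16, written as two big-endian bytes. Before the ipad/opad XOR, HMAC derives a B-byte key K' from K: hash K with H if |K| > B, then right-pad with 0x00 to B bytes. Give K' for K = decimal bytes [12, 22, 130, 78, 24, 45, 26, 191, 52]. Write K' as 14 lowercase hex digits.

|K| = 9 > B = 7, so first hash the key.
H(K): sum = 12+22+130+78+24+45+26+191+52 = 580 → 02 44.
Zero-pad H(K) = 02 44 to 7 bytes: K' = 02 44 00 00 00 00 00.

02440000000000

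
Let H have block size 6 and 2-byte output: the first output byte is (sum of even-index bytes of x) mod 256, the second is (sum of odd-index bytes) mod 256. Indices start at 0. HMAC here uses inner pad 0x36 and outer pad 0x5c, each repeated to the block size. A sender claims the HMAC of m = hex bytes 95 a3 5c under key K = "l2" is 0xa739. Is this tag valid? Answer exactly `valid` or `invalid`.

invalid

Key "l2" = 6c 32 is 2 bytes ≤ B = 6; zero-pad to 6 bytes: K' = 6c 32 00 00 00 00.
K' ⊕ ipad = 5a 04 36 36 36 36; K' ⊕ opad = 30 6e 5c 5c 5c 5c.
Inner hash: even-index sum = 439 mod 256 = 183; odd-index sum = 275 mod 256 = 19 → b7 13.
Outer hash (recomputed tag): even-index sum = 415 mod 256 = 159; odd-index sum = 313 mod 256 = 57 → 9f 39.
Recomputed tag = 9f39; claimed = a739 → mismatch.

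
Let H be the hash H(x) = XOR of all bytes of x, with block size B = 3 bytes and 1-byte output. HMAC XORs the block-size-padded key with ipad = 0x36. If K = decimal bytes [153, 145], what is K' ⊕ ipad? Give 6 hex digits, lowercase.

Key decimal bytes [153, 145] = 99 91 is 2 bytes ≤ B = 3; zero-pad to 3 bytes: K' = 99 91 00.
XOR each byte with 0x36: 99⊕36=af, 91⊕36=a7, 00⊕36=36.

afa736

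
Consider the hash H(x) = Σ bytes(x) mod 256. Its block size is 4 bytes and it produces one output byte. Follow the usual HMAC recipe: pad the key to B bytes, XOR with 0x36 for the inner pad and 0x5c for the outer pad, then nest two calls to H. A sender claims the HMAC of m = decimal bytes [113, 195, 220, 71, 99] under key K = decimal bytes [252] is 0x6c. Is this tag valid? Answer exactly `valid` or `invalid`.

invalid

Key decimal bytes [252] = fc is 1 byte ≤ B = 4; zero-pad to 4 bytes: K' = fc 00 00 00.
K' ⊕ ipad = ca 36 36 36; K' ⊕ opad = a0 5c 5c 5c.
Inner hash: sum = 202+54+54+54+113+195+220+71+99 = 1062; mod 256 = 38 → 26.
Outer hash (recomputed tag): sum = 160+92+92+92+38 = 474; mod 256 = 218 → da.
Recomputed tag = da; claimed = 6c → mismatch.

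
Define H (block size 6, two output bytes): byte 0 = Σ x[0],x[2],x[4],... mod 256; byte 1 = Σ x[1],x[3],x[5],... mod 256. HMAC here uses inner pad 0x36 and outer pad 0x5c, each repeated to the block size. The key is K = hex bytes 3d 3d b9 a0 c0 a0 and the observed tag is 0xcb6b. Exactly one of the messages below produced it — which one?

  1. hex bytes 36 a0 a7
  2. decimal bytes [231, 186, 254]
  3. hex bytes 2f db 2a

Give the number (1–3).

Key hex bytes 3d 3d b9 a0 c0 a0 is exactly B = 6 bytes: K' = 3d 3d b9 a0 c0 a0.
K' ⊕ ipad = 0b 0b 8f 96 f6 96; K' ⊕ opad = 61 61 e5 fc 9c fc.
m1: inner = H(0b 0b 8f 96 f6 96 36 a0 a7) = 6d d7; tag = H(61 61 e5 fc 9c fc 6d d7) = 4f30
m2: inner = H(0b 0b 8f 96 f6 96 e7 ba fe) = 75 f1; tag = H(61 61 e5 fc 9c fc 75 f1) = 574a
m3: inner = H(0b 0b 8f 96 f6 96 2f db 2a) = e9 12; tag = H(61 61 e5 fc 9c fc e9 12) = cb6b ← matches

3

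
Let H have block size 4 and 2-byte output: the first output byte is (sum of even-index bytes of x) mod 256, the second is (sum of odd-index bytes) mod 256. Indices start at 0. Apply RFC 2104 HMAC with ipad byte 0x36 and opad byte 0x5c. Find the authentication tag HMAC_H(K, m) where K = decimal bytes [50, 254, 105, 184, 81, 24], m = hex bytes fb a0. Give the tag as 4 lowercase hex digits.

Key decimal bytes [50, 254, 105, 184, 81, 24] = 32 fe 69 b8 51 18 is 6 bytes > B = 4, so hash it first: H(key) = ec ce, then zero-pad to 4 bytes: K' = ec ce 00 00.
K' ⊕ ipad = da f8 36 36.  K' ⊕ opad = b0 92 5c 5c.
Inner input = (K'⊕ipad) ∥ m = da f8 36 36 ∥ fb a0.
Inner hash: even-index sum = 523 mod 256 = 11; odd-index sum = 462 mod 256 = 206 → 0b ce.
Outer input = (K'⊕opad) ∥ inner = b0 92 5c 5c ∥ 0b ce.
Outer hash (tag): even-index sum = 279 mod 256 = 23; odd-index sum = 444 mod 256 = 188 → 17 bc.

17bc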